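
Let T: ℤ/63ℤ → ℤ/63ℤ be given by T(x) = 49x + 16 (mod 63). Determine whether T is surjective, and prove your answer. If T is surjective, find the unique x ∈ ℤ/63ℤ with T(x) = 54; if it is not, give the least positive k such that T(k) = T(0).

9

Recall that surjectivity means every element of the codomain has a preimage under T.
Since gcd(49, 63) = 7, we have 49x ≡ 0 (mod 7) for all x, so T(x) ≡ 2 (mod 7).
But 0 ≢ 2 (mod 7), so 0 ∈ ℤ/63ℤ has no preimage. So T is not surjective.
Since T is not surjective, we find the least positive k with T(k) = T(0): this means 49k ≡ 0 (mod 63), i.e. 63 ∣ 49k. Since gcd(49, 63) = 7, dividing through by 7 this holds exactly when 9 ∣ 7k, and as gcd(7, 9) = 1, exactly when 9 ∣ k.
The smallest positive such k is 9.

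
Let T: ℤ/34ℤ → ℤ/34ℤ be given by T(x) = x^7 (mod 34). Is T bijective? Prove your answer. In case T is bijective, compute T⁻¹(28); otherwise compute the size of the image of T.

20

Computing x^7 mod 34 for each x (by repeated squaring, reducing mod 34 at every step), the values T(0), T(1), …, T(33) are: 0, 1, 26, 11, 30, 27, 14, 29, 32, 19, 22, 3, 24, 21, 6, 25, 16, 17, 18, 9, 28, 13, 10, 31, 12, 15, 2, 5, 20, 7, 4, 23, 8, 33.
Every element of ℤ/34ℤ appears exactly once in this list, so T is a bijection, and in particular bijective.
Since T is bijective, we read off the preimage of 28 from the same table: T(20) = 28, so T⁻¹(28) = 20.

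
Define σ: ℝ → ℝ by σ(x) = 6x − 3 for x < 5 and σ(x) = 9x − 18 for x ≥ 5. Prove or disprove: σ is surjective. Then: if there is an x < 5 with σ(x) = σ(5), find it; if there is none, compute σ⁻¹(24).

9/2

Both pieces are strictly increasing (slopes 6 and 9), so each is injective on its own interval.
The left piece maps (−∞, 5) onto (−∞, 27); the right piece maps [5, ∞) onto [27, ∞).
These images together cover ℝ, so σ is surjective.
Because the two images are disjoint, no x < 5 has σ(x) = σ(5), so we compute σ⁻¹(24): 24 lies in (−∞, 27), so solve 6x − 3 = 24: x = (24 + 3)/6 = 9/2.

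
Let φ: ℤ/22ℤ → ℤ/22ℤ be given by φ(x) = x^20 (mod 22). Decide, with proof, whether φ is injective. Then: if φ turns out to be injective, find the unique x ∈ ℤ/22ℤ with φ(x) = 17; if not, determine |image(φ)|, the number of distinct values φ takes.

φ(1) = 1^20 = 1.
φ(3): Repeated squaring mod 22: 3^1 ≡ 3, 3^2 ≡ 3² = 9, 3^4 ≡ 9² = 81 ≡ 15, 3^8 ≡ 15² = 225 ≡ 5, 3^16 ≡ 5² = 25 ≡ 3. Since 20 = 16 + 4, 3^20 ≡ 3·15: 3·15 = 45 ≡ 1. So 3^20 ≡ 1 (mod 22).
So φ(1) = φ(3) = 1 while 1 ≠ 3, so φ is not injective.
Since φ is not injective, we determine |image(φ)|. Computing x^20 mod 22 for each x (by repeated squaring, reducing mod 22 at every step), the values φ(0), φ(1), …, φ(21) are: 0, 1, 12, 1, 12, 1, 12, 1, 12, 1, 12, 11, 12, 1, 12, 1, 12, 1, 12, 1, 12, 1.
The distinct values are {0, 1, 11, 12}; there are 4 of them.

4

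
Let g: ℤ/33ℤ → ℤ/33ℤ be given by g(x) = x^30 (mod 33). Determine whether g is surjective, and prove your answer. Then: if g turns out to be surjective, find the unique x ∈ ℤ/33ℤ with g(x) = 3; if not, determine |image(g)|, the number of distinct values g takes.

4

g(1) = 1^30 = 1.
g(2): Repeated squaring mod 33: 2^1 ≡ 2, 2^2 ≡ 2² = 4, 2^4 ≡ 4² = 16, 2^8 ≡ 16² = 256 ≡ 25, 2^16 ≡ 25² = 625 ≡ 31. Since 30 = 16 + 8 + 4 + 2, 2^30 ≡ 31·25·16·4: 31·25 = 775 ≡ 16, then 16·16 = 256 ≡ 25, then 25·4 = 100 ≡ 1. So 2^30 ≡ 1 (mod 33).
So g(1) = g(2) = 1 while 1 ≠ 2, hence g is not injective.
A non-injective map from the 33-element set ℤ/33ℤ to itself takes at most 32 distinct values, so it cannot be surjective. Hence g is not surjective.
Since g is not surjective, we determine |image(g)|. Computing x^30 mod 33 for each x (by repeated squaring, reducing mod 33 at every step), the values g(0), g(1), …, g(32) are: 0, 1, 1, 12, 1, 1, 12, 1, 1, 12, 1, 22, 12, 1, 1, 12, 1, 1, 12, 1, 1, 12, 22, 1, 12, 1, 1, 12, 1, 1, 12, 1, 1.
The distinct values are {0, 1, 12, 22}; there are 4 of them.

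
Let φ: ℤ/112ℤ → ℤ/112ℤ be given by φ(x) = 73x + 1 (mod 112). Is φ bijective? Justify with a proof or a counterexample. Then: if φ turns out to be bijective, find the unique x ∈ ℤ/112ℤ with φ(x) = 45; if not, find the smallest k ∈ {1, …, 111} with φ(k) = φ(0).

If φ(s) = φ(t), then 73s ≡ 73t (mod 112). Because gcd(73, 112) = 1, we may cancel 73 to get s ≡ t (mod 112).
We now compute 73⁻¹ mod 112 explicitly. Euclid's algorithm: 112 = 1·73 + 39, 73 = 1·39 + 34, 39 = 1·34 + 5, 34 = 6·5 + 4, 5 = 1·4 + 1; back-substituting gives 1 = 89·73 − 58·112, so 73⁻¹ ≡ 89 (mod 112).
For any y ∈ ℤ/112ℤ, x = 89(y − 1) mod 112 satisfies φ(x) = 73·89(y − 1) + 1 ≡ y (since 73·89 ≡ 1 mod 112). So every y has a preimage.
Therefore φ is bijective.
Since φ is bijective, we find φ⁻¹(45): we need 73x ≡ 45 − 1 ≡ 44 (mod 112). Using 73⁻¹ = 89: x ≡ 89·44 = 3916 = 34·112 + 108, so x = 108.
Check: φ(108) = 73·108 + 1 = 7885 = 70·112 + 45 ≡ 45 (mod 112).

108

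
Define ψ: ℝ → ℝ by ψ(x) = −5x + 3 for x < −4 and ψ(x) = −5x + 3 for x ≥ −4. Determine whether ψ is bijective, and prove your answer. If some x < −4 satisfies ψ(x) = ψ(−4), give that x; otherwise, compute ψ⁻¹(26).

-23/5

Both pieces are strictly decreasing (slopes −5 and −5), so each is injective on its own interval.
The left piece maps (−∞, −4) onto (23, ∞); the right piece maps [−4, ∞) onto (−∞, 23].
Since 23 = 23, the images partition ℝ: ψ is injective and surjective, hence bijective.
Because the two images are disjoint, no x < −4 has ψ(x) = ψ(−4), so we compute ψ⁻¹(26): 26 lies in (23, ∞), so solve −5x + 3 = 26: x = (26 − 3)/(−5) = −23/5.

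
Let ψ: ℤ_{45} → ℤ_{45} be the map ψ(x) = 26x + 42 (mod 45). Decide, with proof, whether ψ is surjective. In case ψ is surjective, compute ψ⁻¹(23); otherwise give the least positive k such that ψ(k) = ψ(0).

1

Recall: surjectivity means every element of the codomain has a preimage under ψ.
Since gcd(26, 45) = 1, 26 is invertible modulo 45. Euclid's algorithm: 45 = 1·26 + 19, 26 = 1·19 + 7, 19 = 2·7 + 5, 7 = 1·5 + 2, 5 = 2·2 + 1; back-substituting gives 1 = 26·26 − 15·45, so 26⁻¹ ≡ 26 (mod 45).
For any y ∈ ℤ_{45}, x = 26(y − 42) mod 45 satisfies ψ(x) = 26·26(y − 42) + 42 ≡ y (since 26·26 ≡ 1 mod 45). So every y has a preimage.
Thus ψ is surjective.
Since ψ is surjective, we find ψ⁻¹(23): we need 26x ≡ 23 − 42 ≡ 26 (mod 45). Using 26⁻¹ = 26: x ≡ 26·26 = 676 = 15·45 + 1, so x = 1.
Check: ψ(1) = 26·1 + 42 = 68 = 1·45 + 23 ≡ 23 (mod 45).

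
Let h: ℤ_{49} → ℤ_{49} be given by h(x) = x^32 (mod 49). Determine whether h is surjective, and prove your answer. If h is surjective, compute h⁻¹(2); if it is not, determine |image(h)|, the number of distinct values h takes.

22

h(0) = 0^32 = 0.
h(7): Repeated squaring mod 49: 7^1 ≡ 7, 7^2 ≡ 7² = 49 ≡ 0, 7^4 ≡ 0² = 0, 7^8 ≡ 0² = 0, 7^16 ≡ 0² = 0, 7^32 ≡ 0² = 0. So 7^32 ≡ 0 (mod 49).
So h(0) = h(7) = 0 while 0 ≠ 7, therefore h is not injective.
A non-injective map from the 49-element set ℤ_{49} to itself takes at most 48 distinct values, so it cannot be surjective. Thus h is not surjective.
Since h is not surjective, we determine |image(h)|. Computing x^32 mod 49 for each x (by repeated squaring, reducing mod 49 at every step), the values h(0), h(1), …, h(48) are: 0, 1, 39, 37, 2, 32, 22, 0, 29, 46, 23, 16, 25, 43, 0, 8, 4, 9, 30, 18, 15, 0, 36, 11, 44, 44, 11, 36, 0, 15, 18, 30, 9, 4, 8, 0, 43, 25, 16, 23, 46, 29, 0, 22, 32, 2, 37, 39, 1.
The distinct values are {0, 1, 2, 4, 8, 9, 11, 15, 16, 18, 22, 23, 25, 29, 30, 32, 36, 37, 39, 43, 44, 46}; there are 22 of them.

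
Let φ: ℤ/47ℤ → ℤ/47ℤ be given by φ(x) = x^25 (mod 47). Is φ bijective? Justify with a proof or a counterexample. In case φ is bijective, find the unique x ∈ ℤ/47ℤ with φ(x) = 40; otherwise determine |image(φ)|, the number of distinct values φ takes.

Since 47 is prime, the nonzero elements of ℤ/47ℤ form a cyclic group of order 46.
As gcd(25, 46) = 1, raising to the 25th power is a bijection on this group: if a^25 ≡ b^25 then (ab^{−1})^25 = 1, and the only element of order dividing gcd(25, 46) = 1 is 1, so a = b.
With φ(0) = 0 this makes φ injective on all of ℤ/47ℤ, hence bijective (finite equal-size domain and codomain). In particular φ is bijective.
Since φ is bijective, we find the preimage of 40. The inverse of x ↦ x^25 on (ℤ/47ℤ)^× is x ↦ x^35, because 25·35 = 875 = 19·46 + 1 ≡ 1 (mod 46) and x^{46} = 1 for x ≠ 0 (Fermat). So φ⁻¹(40) = 40^35 mod 47.
Repeated squaring mod 47: 40^1 ≡ 40, 40^2 ≡ 40² = 1600 ≡ 2, 40^4 ≡ 2² = 4, 40^8 ≡ 4² = 16, 40^16 ≡ 16² = 256 ≡ 21, 40^32 ≡ 21² = 441 ≡ 18. Since 35 = 32 + 2 + 1, 40^35 ≡ 18·2·40: 18·2 = 36, then 36·40 = 1440 ≡ 30. So 40^35 ≡ 30 (mod 47).
Hence φ⁻¹(40) = 30.

30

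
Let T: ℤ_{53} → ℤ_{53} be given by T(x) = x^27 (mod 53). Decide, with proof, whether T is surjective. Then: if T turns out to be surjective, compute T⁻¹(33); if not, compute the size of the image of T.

Since 53 is prime, the nonzero elements of ℤ_{53} form a cyclic group of order 52.
As gcd(27, 52) = 1, raising to the 27th power is a bijection on this group: if x_1^27 ≡ x_2^27 then (x_1x_2^{−1})^27 = 1, and the only element of order dividing gcd(27, 52) = 1 is 1, so x_1 = x_2.
With T(0) = 0 this makes T injective on all of ℤ_{53}, hence bijective (finite equal-size domain and codomain). In particular T is surjective.
Since T is surjective, we find the preimage of 33. The inverse of x ↦ x^27 on (ℤ_{53})^× is x ↦ x^27, because 27·27 = 729 = 14·52 + 1 ≡ 1 (mod 52) and x^{52} = 1 for x ≠ 0 (Fermat). So T⁻¹(33) = 33^27 mod 53.
Repeated squaring mod 53: 33^1 ≡ 33, 33^2 ≡ 33² = 1089 ≡ 29, 33^4 ≡ 29² = 841 ≡ 46, 33^8 ≡ 46² = 2116 ≡ 49, 33^16 ≡ 49² = 2401 ≡ 16. Since 27 = 16 + 8 + 2 + 1, 33^27 ≡ 16·49·29·33: 16·49 = 784 ≡ 42, then 42·29 = 1218 ≡ 52, then 52·33 = 1716 ≡ 20. So 33^27 ≡ 20 (mod 53).
Hence T⁻¹(33) = 20.

20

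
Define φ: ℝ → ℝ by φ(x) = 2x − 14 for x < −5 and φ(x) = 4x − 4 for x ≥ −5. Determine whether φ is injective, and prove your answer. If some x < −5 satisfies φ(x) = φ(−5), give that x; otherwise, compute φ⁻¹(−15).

-11/4

Both pieces are strictly increasing (slopes 2 and 4), so each is injective on its own interval.
The left piece maps (−∞, −5) onto (−∞, −24); the right piece maps [−5, ∞) onto [−24, ∞).
These images are disjoint, so no value is attained by both pieces. Thus φ is injective.
Because the two images are disjoint, no x < −5 has φ(x) = φ(−5), so we compute φ⁻¹(−15): −15 lies in [−24, ∞), so solve 4x − 4 = −15: x = (−15 + 4)/4 = −11/4.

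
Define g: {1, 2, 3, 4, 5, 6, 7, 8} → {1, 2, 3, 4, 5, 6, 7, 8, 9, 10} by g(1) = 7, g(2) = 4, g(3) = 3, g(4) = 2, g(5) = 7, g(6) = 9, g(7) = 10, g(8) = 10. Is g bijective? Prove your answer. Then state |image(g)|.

g(1) = 7 = g(5) with 1 ≠ 5, so g is not injective, hence not bijective.
The image of g is {2, 3, 4, 7, 9, 10}, which has 6 elements.

6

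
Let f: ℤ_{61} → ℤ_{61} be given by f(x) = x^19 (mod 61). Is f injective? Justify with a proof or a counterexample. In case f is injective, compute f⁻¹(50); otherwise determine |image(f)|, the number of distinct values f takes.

11

Since 61 is prime, the nonzero elements of ℤ_{61} form a cyclic group of order 60.
As gcd(19, 60) = 1, raising to the 19th power is a bijection on this group: if a^19 ≡ b^19 then (ab^{−1})^19 = 1, and the only element of order dividing gcd(19, 60) = 1 is 1, so a = b.
With f(0) = 0 this makes f injective on all of ℤ_{61}, hence bijective (finite equal-size domain and codomain). In particular f is injective.
Since f is injective, we find the preimage of 50. The inverse of x ↦ x^19 on (ℤ_{61})^× is x ↦ x^19, because 19·19 = 361 = 6·60 + 1 ≡ 1 (mod 60) and x^{60} = 1 for x ≠ 0 (Fermat). So f⁻¹(50) = 50^19 mod 61.
Repeated squaring mod 61: 50^1 ≡ 50, 50^2 ≡ 50² = 2500 ≡ 60, 50^4 ≡ 60² = 3600 ≡ 1, 50^8 ≡ 1² = 1, 50^16 ≡ 1² = 1. Since 19 = 16 + 2 + 1, 50^19 ≡ 1·60·50: 1·60 = 60, then 60·50 = 3000 ≡ 11. So 50^19 ≡ 11 (mod 61).
Hence f⁻¹(50) = 11.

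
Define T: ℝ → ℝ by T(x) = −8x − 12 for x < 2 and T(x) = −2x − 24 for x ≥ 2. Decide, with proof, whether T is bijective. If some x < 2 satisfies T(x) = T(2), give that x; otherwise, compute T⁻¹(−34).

5

Both pieces are strictly decreasing (slopes −8 and −2), so each is injective on its own interval.
The left piece maps (−∞, 2) onto (−28, ∞); the right piece maps [2, ∞) onto (−∞, −28].
Since −28 = −28, the images partition ℝ: T is injective and surjective, hence bijective.
Because the two images are disjoint, no x < 2 has T(x) = T(2), so we compute T⁻¹(−34): −34 lies in (−∞, −28], so solve −2x − 24 = −34: x = (−34 + 24)/(−2) = 5.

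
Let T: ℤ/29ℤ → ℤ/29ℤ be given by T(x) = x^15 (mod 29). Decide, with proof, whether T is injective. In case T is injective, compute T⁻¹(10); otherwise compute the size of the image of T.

19

Since 29 is prime, the nonzero elements of ℤ/29ℤ form a cyclic group of order 28.
As gcd(15, 28) = 1, raising to the 15th power is a bijection on this group: if a^15 ≡ b^15 then (ab^{−1})^15 = 1, and the only element of order dividing gcd(15, 28) = 1 is 1, so a = b.
With T(0) = 0 this makes T injective on all of ℤ/29ℤ, hence bijective (finite equal-size domain and codomain). In particular T is injective.
Since T is injective, we find the preimage of 10. The inverse of x ↦ x^15 on (ℤ/29ℤ)^× is x ↦ x^15, because 15·15 = 225 = 8·28 + 1 ≡ 1 (mod 28) and x^{28} = 1 for x ≠ 0 (Fermat). So T⁻¹(10) = 10^15 mod 29.
Repeated squaring mod 29: 10^1 ≡ 10, 10^2 ≡ 10² = 100 ≡ 13, 10^4 ≡ 13² = 169 ≡ 24, 10^8 ≡ 24² = 576 ≡ 25. Since 15 = 8 + 4 + 2 + 1, 10^15 ≡ 25·24·13·10: 25·24 = 600 ≡ 20, then 20·13 = 260 ≡ 28, then 28·10 = 280 ≡ 19. So 10^15 ≡ 19 (mod 29).
Hence T⁻¹(10) = 19.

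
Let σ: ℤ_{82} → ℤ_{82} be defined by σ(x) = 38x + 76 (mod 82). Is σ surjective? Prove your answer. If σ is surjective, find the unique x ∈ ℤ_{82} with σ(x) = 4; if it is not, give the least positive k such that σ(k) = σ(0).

Since gcd(38, 82) = 2, we have 38x ≡ 0 (mod 2) for all x, so σ(x) ≡ 0 (mod 2).
But 1 ≢ 0 (mod 2), so 1 ∈ ℤ_{82} has no preimage. So σ is not surjective.
Since σ is not surjective, we find the least positive k with σ(k) = σ(0): this means 38k ≡ 0 (mod 82), i.e. 82 ∣ 38k. Since gcd(38, 82) = 2, dividing through by 2 this holds exactly when 41 ∣ 19k, and as gcd(19, 41) = 1, exactly when 41 ∣ k.
The smallest positive such k is 41.

41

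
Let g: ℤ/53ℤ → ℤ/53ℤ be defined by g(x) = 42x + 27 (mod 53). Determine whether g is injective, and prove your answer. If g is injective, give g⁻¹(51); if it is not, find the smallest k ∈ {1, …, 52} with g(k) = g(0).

46

Suppose g(s) = g(t) in ℤ/53ℤ. Then 42s + 27 ≡ 42t + 27 (mod 53), therefore 42(s − t) ≡ 0 (mod 53).
Since gcd(42, 53) = 1, 42 is invertible modulo 53, therefore s − t ≡ 0 (mod 53), i.e. s = t.
Therefore g is injective.
We now compute 42⁻¹ mod 53 explicitly. Euclid's algorithm: 53 = 1·42 + 11, 42 = 3·11 + 9, 11 = 1·9 + 2, 9 = 4·2 + 1; back-substituting gives 1 = 24·42 − 19·53, so 42⁻¹ ≡ 24 (mod 53).
Since g is injective, we find g⁻¹(51): we need 42x ≡ 51 − 27 ≡ 24 (mod 53). Using 42⁻¹ = 24: x ≡ 24·24 = 576 = 10·53 + 46, so x = 46.
Check: g(46) = 42·46 + 27 = 1959 = 36·53 + 51 ≡ 51 (mod 53).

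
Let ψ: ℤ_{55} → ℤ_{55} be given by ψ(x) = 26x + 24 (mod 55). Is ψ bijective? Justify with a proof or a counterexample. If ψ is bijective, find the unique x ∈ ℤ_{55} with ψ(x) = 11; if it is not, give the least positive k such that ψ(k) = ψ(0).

Suppose ψ(u) = ψ(v) in ℤ_{55}. Then 26u + 24 ≡ 26v + 24 (mod 55), so 26(u − v) ≡ 0 (mod 55).
Since gcd(26, 55) = 1, 26 is invertible modulo 55, thus u − v ≡ 0 (mod 55), i.e. u = v.
We now compute 26⁻¹ mod 55 explicitly. Euclid's algorithm: 55 = 2·26 + 3, 26 = 8·3 + 2, 3 = 1·2 + 1; back-substituting gives 1 = 36·26 − 17·55, so 26⁻¹ ≡ 36 (mod 55).
For any y ∈ ℤ_{55}, x = 36(y − 24) mod 55 satisfies ψ(x) = 26·36(y − 24) + 24 ≡ y (since 26·36 ≡ 1 mod 55). So every y has a preimage.
So ψ is bijective.
Since ψ is bijective, we find ψ⁻¹(11): we need 26x ≡ 11 − 24 ≡ 42 (mod 55). Using 26⁻¹ = 36: x ≡ 36·42 = 1512 = 27·55 + 27, so x = 27.
Check: ψ(27) = 26·27 + 24 = 726 = 13·55 + 11 ≡ 11 (mod 55).

27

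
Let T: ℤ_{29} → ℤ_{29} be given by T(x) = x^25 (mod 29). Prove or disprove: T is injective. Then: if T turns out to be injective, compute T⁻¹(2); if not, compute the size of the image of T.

Since 29 is prime, the nonzero elements of ℤ_{29} form a cyclic group of order 28.
As gcd(25, 28) = 1, raising to the 25th power is a bijection on this group: if s^25 ≡ t^25 then (st^{−1})^25 = 1, and the only element of order dividing gcd(25, 28) = 1 is 1, so s = t.
With T(0) = 0 this makes T injective on all of ℤ_{29}, hence bijective (finite equal-size domain and codomain). In particular T is injective.
Since T is injective, we find the preimage of 2. The inverse of x ↦ x^25 on (ℤ_{29})^× is x ↦ x^9, because 25·9 = 225 = 8·28 + 1 ≡ 1 (mod 28) and x^{28} = 1 for x ≠ 0 (Fermat). So T⁻¹(2) = 2^9 mod 29.
Repeated squaring mod 29: 2^1 ≡ 2, 2^2 ≡ 2² = 4, 2^4 ≡ 4² = 16, 2^8 ≡ 16² = 256 ≡ 24. Since 9 = 8 + 1, 2^9 ≡ 24·2: 24·2 = 48 ≡ 19. So 2^9 ≡ 19 (mod 29).
Hence T⁻¹(2) = 19.

19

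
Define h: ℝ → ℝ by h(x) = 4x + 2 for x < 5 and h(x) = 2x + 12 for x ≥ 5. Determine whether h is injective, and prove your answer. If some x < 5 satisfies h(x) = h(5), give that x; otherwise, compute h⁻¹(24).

6

Both pieces are strictly increasing (slopes 4 and 2), so each is injective on its own interval.
The left piece maps (−∞, 5) onto (−∞, 22); the right piece maps [5, ∞) onto [22, ∞).
These images are disjoint, so no value is attained by both pieces. So h is injective.
Because the two images are disjoint, no x < 5 has h(x) = h(5), so we compute h⁻¹(24): 24 lies in [22, ∞), so solve 2x + 12 = 24: x = (24 − 12)/2 = 6.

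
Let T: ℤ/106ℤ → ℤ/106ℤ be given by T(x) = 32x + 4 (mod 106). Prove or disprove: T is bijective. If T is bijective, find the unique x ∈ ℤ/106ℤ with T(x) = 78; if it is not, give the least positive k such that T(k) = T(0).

53

Recall: T is injective when T(u) = T(v) forces u = v.
We have gcd(32, 106) = 2 > 1. Taking u = 0 and v = 53: T(0) = 4 and T(53) = 32·53 + 4 = 1700 ≡ 4 (mod 106).
So T(0) = T(53) while 0 ≠ 53, so T is not injective, hence not bijective.
Since T is not bijective, we find the least positive k with T(k) = T(0): this means 32k ≡ 0 (mod 106), i.e. 106 ∣ 32k. Since gcd(32, 106) = 2, dividing through by 2 this holds exactly when 53 ∣ 16k, and as gcd(16, 53) = 1, exactly when 53 ∣ k.
The smallest positive such k is 53.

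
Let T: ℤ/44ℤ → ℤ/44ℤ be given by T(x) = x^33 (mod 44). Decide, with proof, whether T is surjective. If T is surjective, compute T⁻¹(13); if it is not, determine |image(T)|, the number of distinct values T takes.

T(0) = 0^33 = 0.
T(22): Repeated squaring mod 44: 22^1 ≡ 22, 22^2 ≡ 22² = 484 ≡ 0, 22^4 ≡ 0² = 0, 22^8 ≡ 0² = 0, 22^16 ≡ 0² = 0, 22^32 ≡ 0² = 0. Since 33 = 32 + 1, 22^33 ≡ 0·22: 0·22 = 0. So 22^33 ≡ 0 (mod 44).
So T(0) = T(22) = 0 while 0 ≠ 22, thus T is not injective.
A non-injective map from the 44-element set ℤ/44ℤ to itself takes at most 43 distinct values, so it cannot be surjective. Hence T is not surjective.
Since T is not surjective, we determine |image(T)|. Computing x^33 mod 44 for each x (by repeated squaring, reducing mod 44 at every step), the values T(0), T(1), …, T(43) are: 0, 1, 8, 27, 20, 37, 40, 35, 28, 25, 32, 11, 12, 41, 16, 31, 4, 29, 24, 39, 36, 21, 0, 23, 8, 5, 20, 15, 40, 13, 28, 3, 32, 33, 12, 19, 16, 9, 4, 7, 24, 17, 36, 43.
The distinct values are {0, 1, 3, 4, 5, 7, 8, 9, 11, 12, 13, 15, 16, 17, 19, 20, 21, 23, 24, 25, 27, 28, 29, 31, 32, 33, 35, 36, 37, 39, 40, 41, 43}; there are 33 of them.

33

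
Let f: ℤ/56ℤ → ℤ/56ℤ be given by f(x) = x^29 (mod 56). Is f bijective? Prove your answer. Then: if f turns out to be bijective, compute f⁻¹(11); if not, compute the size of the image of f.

f(0) = 0^29 = 0.
f(14): Repeated squaring mod 56: 14^1 ≡ 14, 14^2 ≡ 14² = 196 ≡ 28, 14^4 ≡ 28² = 784 ≡ 0, 14^8 ≡ 0² = 0, 14^16 ≡ 0² = 0. Since 29 = 16 + 8 + 4 + 1, 14^29 ≡ 0·0·0·14: 0·0 = 0, then 0·0 = 0, then 0·14 = 0. So 14^29 ≡ 0 (mod 56).
So f(0) = f(14) = 0 while 0 ≠ 14, hence f is not injective, hence not bijective.
Since f is not bijective, we determine |image(f)|. Computing x^29 mod 56 for each x (by repeated squaring, reducing mod 56 at every step), the values f(0), f(1), …, f(55) are: 0, 1, 32, 19, 16, 45, 48, 7, 8, 25, 40, 51, 24, 13, 0, 15, 32, 33, 16, 3, 48, 21, 8, 39, 40, 9, 24, 27, 0, 29, 32, 47, 16, 17, 48, 35, 8, 53, 40, 23, 24, 41, 0, 43, 32, 5, 16, 31, 48, 49, 8, 11, 40, 37, 24, 55.
The distinct values are {0, 1, 3, 5, 7, 8, 9, 11, 13, 15, 16, 17, 19, 21, 23, 24, 25, 27, 29, 31, 32, 33, 35, 37, 39, 40, 41, 43, 45, 47, 48, 49, 51, 53, 55}; there are 35 of them.

35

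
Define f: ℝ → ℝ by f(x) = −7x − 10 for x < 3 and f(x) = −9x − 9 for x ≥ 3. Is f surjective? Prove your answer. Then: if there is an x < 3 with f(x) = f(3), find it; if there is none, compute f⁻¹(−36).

3

Both pieces are strictly decreasing (slopes −7 and −9), so each is injective on its own interval.
The left piece maps (−∞, 3) onto (−31, ∞); the right piece maps [3, ∞) onto (−∞, −36].
The union (−31, ∞) ∪ (−∞, −36] omits the interval between −31 and −36; in particular −31 has no preimage. So f is not surjective.
Because the two images are disjoint, no x < 3 has f(x) = f(3), so we compute f⁻¹(−36): −36 lies in (−∞, −36], so solve −9x − 9 = −36: x = (−36 + 9)/(−9) = 3.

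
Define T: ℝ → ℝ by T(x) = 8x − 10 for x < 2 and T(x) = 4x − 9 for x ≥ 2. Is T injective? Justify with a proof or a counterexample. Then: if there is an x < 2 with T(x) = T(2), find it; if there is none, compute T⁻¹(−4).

9/8

Both pieces are strictly increasing (slopes 8 and 4), so each is injective on its own interval.
The left piece maps (−∞, 2) onto (−∞, 6); the right piece maps [2, ∞) onto [−1, ∞).
These images overlap. In particular T(2) = −1 (right piece), and solving 8x − 10 = −1 on the left piece gives x = 9/8 < 2.
So T(9/8) = T(2) with 9/8 ≠ 2, and T is not injective. This x = 9/8 is the requested value below 2.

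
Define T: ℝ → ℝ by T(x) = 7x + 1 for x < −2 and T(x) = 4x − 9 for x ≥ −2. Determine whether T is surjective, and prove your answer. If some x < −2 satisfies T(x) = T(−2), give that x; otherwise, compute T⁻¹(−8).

-18/7

Both pieces are strictly increasing (slopes 7 and 4), so each is injective on its own interval.
The left piece maps (−∞, −2) onto (−∞, −13); the right piece maps [−2, ∞) onto [−17, ∞).
The union (−∞, −13) ∪ [−17, ∞) covers ℝ, so T is surjective.
For the follow-up: the images overlap, so an x < −2 with T(x) = T(−2) exists. T(−2) = −17; solving 7x + 1 = −17 for x < −2 gives x = (−17 − 1)/7 = −18/7.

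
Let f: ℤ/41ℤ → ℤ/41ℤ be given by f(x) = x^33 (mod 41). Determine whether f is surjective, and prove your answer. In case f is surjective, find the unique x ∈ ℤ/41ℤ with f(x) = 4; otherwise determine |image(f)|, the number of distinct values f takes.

Since 41 is prime, the nonzero elements of ℤ/41ℤ form a cyclic group of order 40.
As gcd(33, 40) = 1, raising to the 33rd power is a bijection on this group: if s^33 ≡ t^33 then (st^{−1})^33 = 1, and the only element of order dividing gcd(33, 40) = 1 is 1, so s = t.
With f(0) = 0 this makes f injective on all of ℤ/41ℤ, hence bijective (finite equal-size domain and codomain). In particular f is surjective.
Since f is surjective, we find the preimage of 4. The inverse of x ↦ x^33 on (ℤ/41ℤ)^× is x ↦ x^17, because 33·17 = 561 = 14·40 + 1 ≡ 1 (mod 40) and x^{40} = 1 for x ≠ 0 (Fermat). So f⁻¹(4) = 4^17 mod 41.
Repeated squaring mod 41: 4^1 ≡ 4, 4^2 ≡ 4² = 16, 4^4 ≡ 16² = 256 ≡ 10, 4^8 ≡ 10² = 100 ≡ 18, 4^16 ≡ 18² = 324 ≡ 37. Since 17 = 16 + 1, 4^17 ≡ 37·4: 37·4 = 148 ≡ 25. So 4^17 ≡ 25 (mod 41).
Hence f⁻¹(4) = 25.

25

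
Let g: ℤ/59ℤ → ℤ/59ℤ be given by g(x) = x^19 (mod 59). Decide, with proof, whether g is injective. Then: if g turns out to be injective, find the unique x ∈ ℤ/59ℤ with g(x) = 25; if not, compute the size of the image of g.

Since 59 is prime, the nonzero elements of ℤ/59ℤ form a cyclic group of order 58.
As gcd(19, 58) = 1, raising to the 19th power is a bijection on this group: if x_1^19 ≡ x_2^19 then (x_1x_2^{−1})^19 = 1, and the only element of order dividing gcd(19, 58) = 1 is 1, so x_1 = x_2.
With g(0) = 0 this makes g injective on all of ℤ/59ℤ, hence bijective (finite equal-size domain and codomain). In particular g is injective.
Since g is injective, we find the preimage of 25. The inverse of x ↦ x^19 on (ℤ/59ℤ)^× is x ↦ x^55, because 19·55 = 1045 = 18·58 + 1 ≡ 1 (mod 58) and x^{58} = 1 for x ≠ 0 (Fermat). So g⁻¹(25) = 25^55 mod 59.
Repeated squaring mod 59: 25^1 ≡ 25, 25^2 ≡ 25² = 625 ≡ 35, 25^4 ≡ 35² = 1225 ≡ 45, 25^8 ≡ 45² = 2025 ≡ 19, 25^16 ≡ 19² = 361 ≡ 7, 25^32 ≡ 7² = 49. Since 55 = 32 + 16 + 4 + 2 + 1, 25^55 ≡ 49·7·45·35·25: 49·7 = 343 ≡ 48, then 48·45 = 2160 ≡ 36, then 36·35 = 1260 ≡ 21, then 21·25 = 525 ≡ 53. So 25^55 ≡ 53 (mod 59).
Hence g⁻¹(25) = 53.

53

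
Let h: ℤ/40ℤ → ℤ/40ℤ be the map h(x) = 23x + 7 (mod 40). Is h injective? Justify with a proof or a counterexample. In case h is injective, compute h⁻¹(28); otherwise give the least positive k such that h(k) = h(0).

By definition, injectivity means: for all a, b in the domain, h(a) = h(b) implies a = b.
If h(a) = h(b), then 23a ≡ 23b (mod 40). Because gcd(23, 40) = 1, we may cancel 23 to get a ≡ b (mod 40).
Therefore h is injective.
We now compute 23⁻¹ mod 40 explicitly. Euclid's algorithm: 40 = 1·23 + 17, 23 = 1·17 + 6, 17 = 2·6 + 5, 6 = 1·5 + 1; back-substituting gives 1 = 7·23 − 4·40, so 23⁻¹ ≡ 7 (mod 40).
Since h is injective, we compute h⁻¹(28): solve 23x + 7 ≡ 28 (mod 40), i.e. 23x ≡ 21 (mod 40).
Multiplying by 23⁻¹ = 7 gives x ≡ 7·21 = 147 = 3·40 + 27 ≡ 27 (mod 40).
Check: h(27) = 23·27 + 7 = 628 = 15·40 + 28 ≡ 28 (mod 40).

27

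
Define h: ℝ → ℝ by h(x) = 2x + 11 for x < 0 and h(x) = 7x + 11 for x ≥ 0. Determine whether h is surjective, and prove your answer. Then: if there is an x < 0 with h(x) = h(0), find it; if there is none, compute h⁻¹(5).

Both pieces are strictly increasing (slopes 2 and 7), so each is injective on its own interval.
The left piece maps (−∞, 0) onto (−∞, 11); the right piece maps [0, ∞) onto [11, ∞).
These images together cover ℝ, so h is surjective.
Because the two images are disjoint, no x < 0 has h(x) = h(0), so we compute h⁻¹(5): 5 lies in (−∞, 11), so solve 2x + 11 = 5: x = (5 − 11)/2 = −3.

-3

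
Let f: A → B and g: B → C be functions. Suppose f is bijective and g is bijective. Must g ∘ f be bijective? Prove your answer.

Injectivity: if g(f(u)) = g(f(v)) then f(u) = f(v) (g injective) so u = v (f injective).
Surjectivity: for c ∈ C pick b with g(b) = c, then a with f(a) = b; then (g ∘ f)(a) = c.
Therefore g ∘ f is bijective.

bijective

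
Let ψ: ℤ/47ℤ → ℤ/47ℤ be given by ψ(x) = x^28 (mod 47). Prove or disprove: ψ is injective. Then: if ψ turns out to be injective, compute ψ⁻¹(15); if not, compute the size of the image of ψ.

ψ(23): Repeated squaring mod 47: 23^1 ≡ 23, 23^2 ≡ 23² = 529 ≡ 12, 23^4 ≡ 12² = 144 ≡ 3, 23^8 ≡ 3² = 9, 23^16 ≡ 9² = 81 ≡ 34. Since 28 = 16 + 8 + 4, 23^28 ≡ 34·9·3: 34·9 = 306 ≡ 24, then 24·3 = 72 ≡ 25. So 23^28 ≡ 25 (mod 47).
ψ(24): Repeated squaring mod 47: 24^1 ≡ 24, 24^2 ≡ 24² = 576 ≡ 12, 24^4 ≡ 12² = 144 ≡ 3, 24^8 ≡ 3² = 9, 24^16 ≡ 9² = 81 ≡ 34. Since 28 = 16 + 8 + 4, 24^28 ≡ 34·9·3: 34·9 = 306 ≡ 24, then 24·3 = 72 ≡ 25. So 24^28 ≡ 25 (mod 47).
So ψ(23) = ψ(24) = 25 while 23 ≠ 24, hence ψ is not injective.
Since ψ is not injective, we determine |image(ψ)|. Computing x^28 mod 47 for each x (by repeated squaring, reducing mod 47 at every step), the values ψ(0), ψ(1), …, ψ(46) are: 0, 1, 32, 8, 37, 24, 21, 28, 9, 17, 16, 18, 14, 7, 3, 4, 6, 34, 27, 2, 42, 36, 12, 25, 25, 12, 36, 42, 2, 27, 34, 6, 4, 3, 7, 14, 18, 16, 17, 9, 28, 21, 24, 37, 8, 32, 1.
The distinct values are {0, 1, 2, 3, 4, 6, 7, 8, 9, 12, 14, 16, 17, 18, 21, 24, 25, 27, 28, 32, 34, 36, 37, 42}; there are 24 of them.

24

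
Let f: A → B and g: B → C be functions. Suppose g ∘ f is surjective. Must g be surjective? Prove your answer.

surjective

Let c ∈ C. Since g ∘ f is surjective, some a ∈ A has g(f(a)) = c. Then b = f(a) ∈ B satisfies g(b) = c. So g is surjective.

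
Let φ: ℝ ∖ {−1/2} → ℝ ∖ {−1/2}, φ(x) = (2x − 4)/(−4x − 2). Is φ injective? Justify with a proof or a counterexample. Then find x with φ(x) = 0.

2

Suppose φ(x_1) = φ(x_2). Cross-multiplying: (2x_1 − 4)(−4x_2 − 2) = (2x_2 − 4)(−4x_1 − 2).
Expanding both sides and cancelling the symmetric terms leaves −20·(x_1 − x_2) = 0. Since −20 ≠ 0, x_1 = x_2. Hence φ is injective.
Solving φ(x) = 0: cross-multiplying gives 2x − 4 = 0(−4x − 2), which rearranges to 2x = 4, so x = 2.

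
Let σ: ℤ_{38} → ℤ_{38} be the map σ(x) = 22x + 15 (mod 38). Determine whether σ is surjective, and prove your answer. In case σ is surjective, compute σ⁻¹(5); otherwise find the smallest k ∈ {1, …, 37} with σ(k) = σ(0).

19

Since gcd(22, 38) = 2, we have 22x ≡ 0 (mod 2) for all x, so σ(x) ≡ 1 (mod 2).
But 0 ≢ 1 (mod 2), so 0 ∈ ℤ_{38} has no preimage. Hence σ is not surjective.
Since σ is not surjective, we find the least positive k with σ(k) = σ(0): this means 22k ≡ 0 (mod 38), i.e. 38 ∣ 22k. Since gcd(22, 38) = 2, dividing through by 2 this holds exactly when 19 ∣ 11k, and as gcd(11, 19) = 1, exactly when 19 ∣ k.
The smallest positive such k is 19.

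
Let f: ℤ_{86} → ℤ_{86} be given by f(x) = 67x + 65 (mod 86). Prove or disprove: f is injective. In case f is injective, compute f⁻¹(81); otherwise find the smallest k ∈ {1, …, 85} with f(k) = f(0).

58

By definition, injectivity means: for all u, v in the domain, f(u) = f(v) implies u = v.
Suppose f(u) = f(v) in ℤ_{86}. Then 67u + 65 ≡ 67v + 65 (mod 86), so 67(u − v) ≡ 0 (mod 86).
Since gcd(67, 86) = 1, 67 is invertible modulo 86, so u − v ≡ 0 (mod 86), i.e. u = v.
Thus f is injective.
We now compute 67⁻¹ mod 86 explicitly. Euclid's algorithm: 86 = 1·67 + 19, 67 = 3·19 + 10, 19 = 1·10 + 9, 10 = 1·9 + 1; back-substituting gives 1 = 9·67 − 7·86, so 67⁻¹ ≡ 9 (mod 86).
Since f is injective, we compute f⁻¹(81): solve 67x + 65 ≡ 81 (mod 86), i.e. 67x ≡ 16 (mod 86).
Multiplying by 67⁻¹ = 9 gives x ≡ 9·16 = 144 = 1·86 + 58 ≡ 58 (mod 86).
Check: f(58) = 67·58 + 65 = 3951 = 45·86 + 81 ≡ 81 (mod 86).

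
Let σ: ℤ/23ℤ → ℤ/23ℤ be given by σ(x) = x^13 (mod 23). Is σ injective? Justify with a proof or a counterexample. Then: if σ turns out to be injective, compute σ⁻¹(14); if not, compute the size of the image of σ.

Since 23 is prime, the nonzero elements of ℤ/23ℤ form a cyclic group of order 22.
As gcd(13, 22) = 1, raising to the 13th power is a bijection on this group: if u^13 ≡ v^13 then (uv^{−1})^13 = 1, and the only element of order dividing gcd(13, 22) = 1 is 1, so u = v.
With σ(0) = 0 this makes σ injective on all of ℤ/23ℤ, hence bijective (finite equal-size domain and codomain). In particular σ is injective.
Since σ is injective, we find the preimage of 14. The inverse of x ↦ x^13 on (ℤ/23ℤ)^× is x ↦ x^17, because 13·17 = 221 = 10·22 + 1 ≡ 1 (mod 22) and x^{22} = 1 for x ≠ 0 (Fermat). So σ⁻¹(14) = 14^17 mod 23.
Repeated squaring mod 23: 14^1 ≡ 14, 14^2 ≡ 14² = 196 ≡ 12, 14^4 ≡ 12² = 144 ≡ 6, 14^8 ≡ 6² = 36 ≡ 13, 14^16 ≡ 13² = 169 ≡ 8. Since 17 = 16 + 1, 14^17 ≡ 8·14: 8·14 = 112 ≡ 20. So 14^17 ≡ 20 (mod 23).
Hence σ⁻¹(14) = 20.

20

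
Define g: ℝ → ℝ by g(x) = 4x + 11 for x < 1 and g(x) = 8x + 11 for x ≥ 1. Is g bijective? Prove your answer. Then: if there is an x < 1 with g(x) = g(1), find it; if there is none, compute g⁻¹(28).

17/8

Both pieces are strictly increasing (slopes 4 and 8), so each is injective on its own interval.
The left piece maps (−∞, 1) onto (−∞, 15); the right piece maps [1, ∞) onto [19, ∞).
The images leave a gap (15 has no preimage), so g is not surjective, hence not bijective.
Because the two images are disjoint, no x < 1 has g(x) = g(1), so we compute g⁻¹(28): 28 lies in [19, ∞), so solve 8x + 11 = 28: x = (28 − 11)/8 = 17/8.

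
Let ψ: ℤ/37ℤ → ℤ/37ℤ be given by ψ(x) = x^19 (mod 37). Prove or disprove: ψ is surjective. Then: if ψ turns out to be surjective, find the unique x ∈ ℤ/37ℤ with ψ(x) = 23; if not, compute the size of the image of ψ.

14

Since 37 is prime, the nonzero elements of ℤ/37ℤ form a cyclic group of order 36.
As gcd(19, 36) = 1, raising to the 19th power is a bijection on this group: if x_1^19 ≡ x_2^19 then (x_1x_2^{−1})^19 = 1, and the only element of order dividing gcd(19, 36) = 1 is 1, so x_1 = x_2.
With ψ(0) = 0 this makes ψ injective on all of ℤ/37ℤ, hence bijective (finite equal-size domain and codomain). In particular ψ is surjective.
Since ψ is surjective, we find the preimage of 23. The inverse of x ↦ x^19 on (ℤ/37ℤ)^× is x ↦ x^19, because 19·19 = 361 = 10·36 + 1 ≡ 1 (mod 36) and x^{36} = 1 for x ≠ 0 (Fermat). So ψ⁻¹(23) = 23^19 mod 37.
Repeated squaring mod 37: 23^1 ≡ 23, 23^2 ≡ 23² = 529 ≡ 11, 23^4 ≡ 11² = 121 ≡ 10, 23^8 ≡ 10² = 100 ≡ 26, 23^16 ≡ 26² = 676 ≡ 10. Since 19 = 16 + 2 + 1, 23^19 ≡ 10·11·23: 10·11 = 110 ≡ 36, then 36·23 = 828 ≡ 14. So 23^19 ≡ 14 (mod 37).
Hence ψ⁻¹(23) = 14.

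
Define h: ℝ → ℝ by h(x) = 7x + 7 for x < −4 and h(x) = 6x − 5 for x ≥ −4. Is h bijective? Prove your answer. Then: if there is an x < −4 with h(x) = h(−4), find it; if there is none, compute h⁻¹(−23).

Both pieces are strictly increasing (slopes 7 and 6), so each is injective on its own interval.
The left piece maps (−∞, −4) onto (−∞, −21); the right piece maps [−4, ∞) onto [−29, ∞).
These images overlap. In particular h(−4) = −29 (right piece), and solving 7x + 7 = −29 on the left piece gives x = −36/7 < −4.
So h(−36/7) = h(−4) with −36/7 ≠ −4, and h is not injective, hence not bijective. This x = −36/7 is the requested value below −4.

-36/7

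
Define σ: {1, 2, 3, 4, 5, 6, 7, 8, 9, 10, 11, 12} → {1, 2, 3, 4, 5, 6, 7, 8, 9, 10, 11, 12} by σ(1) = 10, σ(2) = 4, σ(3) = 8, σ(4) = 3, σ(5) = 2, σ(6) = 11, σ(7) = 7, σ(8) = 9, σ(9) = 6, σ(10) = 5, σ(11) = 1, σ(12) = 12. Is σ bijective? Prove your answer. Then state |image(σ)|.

The values 10, 4, 8, 3, 2, 11, 7, 9, 6, 5, 1, 12 are a permutation of {1, 2, 3, 4, 5, 6, 7, 8, 9, 10, 11, 12}: each element appears exactly once.
So σ is injective and surjective, hence bijective.
The image of σ is {1, 2, 3, 4, 5, 6, 7, 8, 9, 10, 11, 12}, which has 12 elements.

12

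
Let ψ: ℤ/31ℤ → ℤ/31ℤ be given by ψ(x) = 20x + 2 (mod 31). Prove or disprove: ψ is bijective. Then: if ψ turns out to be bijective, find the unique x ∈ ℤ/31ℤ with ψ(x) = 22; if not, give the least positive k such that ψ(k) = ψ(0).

If ψ(x_1) = ψ(x_2), then 20x_1 ≡ 20x_2 (mod 31). Because gcd(20, 31) = 1, we may cancel 20 to get x_1 ≡ x_2 (mod 31).
We now compute 20⁻¹ mod 31 explicitly. Euclid's algorithm: 31 = 1·20 + 11, 20 = 1·11 + 9, 11 = 1·9 + 2, 9 = 4·2 + 1; back-substituting gives 1 = 14·20 − 9·31, so 20⁻¹ ≡ 14 (mod 31).
Then y ↦ 14(y − 2) is a two-sided inverse to ψ, so every y ∈ ℤ/31ℤ has a preimage.
So ψ is bijective.
Since ψ is bijective, we compute ψ⁻¹(22): solve 20x + 2 ≡ 22 (mod 31), i.e. 20x ≡ 20 (mod 31).
Multiplying by 20⁻¹ = 14 gives x ≡ 14·20 = 280 = 9·31 + 1 ≡ 1 (mod 31).
Check: ψ(1) = 20·1 + 2 = 22 ≡ 22 (mod 31).

1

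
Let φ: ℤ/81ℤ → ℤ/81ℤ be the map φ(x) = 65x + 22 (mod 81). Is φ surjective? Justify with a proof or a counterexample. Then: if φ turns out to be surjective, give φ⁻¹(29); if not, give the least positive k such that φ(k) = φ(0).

Since gcd(65, 81) = 1, 65 is invertible modulo 81. Euclid's algorithm: 81 = 1·65 + 16, 65 = 4·16 + 1; back-substituting gives 1 = 5·65 − 4·81, so 65⁻¹ ≡ 5 (mod 81).
Then y ↦ 5(y − 22) is a two-sided inverse to φ, so every y ∈ ℤ/81ℤ has a preimage.
Hence φ is surjective.
Since φ is surjective, we compute φ⁻¹(29): solve 65x + 22 ≡ 29 (mod 81), i.e. 65x ≡ 7 (mod 81).
Multiplying by 65⁻¹ = 5 gives x ≡ 5·7 = 35 ≡ 35 (mod 81).
Check: φ(35) = 65·35 + 22 = 2297 = 28·81 + 29 ≡ 29 (mod 81).

35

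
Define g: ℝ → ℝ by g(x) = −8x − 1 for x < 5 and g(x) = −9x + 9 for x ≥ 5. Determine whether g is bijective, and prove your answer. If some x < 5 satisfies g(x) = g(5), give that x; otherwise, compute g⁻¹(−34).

Both pieces are strictly decreasing (slopes −8 and −9), so each is injective on its own interval.
The left piece maps (−∞, 5) onto (−41, ∞); the right piece maps [5, ∞) onto (−∞, −36].
These images overlap. In particular g(5) = −36 (right piece), and solving −8x − 1 = −36 on the left piece gives x = 35/8 < 5.
So g(35/8) = g(5) with 35/8 ≠ 5, and g is not injective, hence not bijective. This x = 35/8 is the requested value below 5.

35/8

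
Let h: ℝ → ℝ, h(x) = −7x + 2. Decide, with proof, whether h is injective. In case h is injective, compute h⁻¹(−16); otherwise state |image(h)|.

18/7

By definition, injectivity means: for all a, b in the domain, h(a) = h(b) implies a = b.
Suppose h(a) = h(b). Then −7a + 2 = −7b + 2, so −7a = −7b, hence a = b.
Therefore h is injective.
Since h is injective, we compute h⁻¹(−16) = (−16 − 2)/(−7) = 18/7.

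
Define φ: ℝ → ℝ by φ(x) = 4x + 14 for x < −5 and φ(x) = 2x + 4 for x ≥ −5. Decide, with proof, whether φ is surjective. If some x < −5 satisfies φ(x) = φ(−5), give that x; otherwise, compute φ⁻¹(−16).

-15/2

Both pieces are strictly increasing (slopes 4 and 2), so each is injective on its own interval.
The left piece maps (−∞, −5) onto (−∞, −6); the right piece maps [−5, ∞) onto [−6, ∞).
These images together cover ℝ, so φ is surjective.
Because the two images are disjoint, no x < −5 has φ(x) = φ(−5), so we compute φ⁻¹(−16): −16 lies in (−∞, −6), so solve 4x + 14 = −16: x = (−16 − 14)/4 = −15/2.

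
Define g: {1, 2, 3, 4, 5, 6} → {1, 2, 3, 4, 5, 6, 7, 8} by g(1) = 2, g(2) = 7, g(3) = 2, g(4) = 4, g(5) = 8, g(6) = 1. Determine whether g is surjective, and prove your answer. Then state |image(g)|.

5

No element maps to 3, so g is not surjective.
The image of g is {1, 2, 4, 7, 8}, which has 5 elements.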